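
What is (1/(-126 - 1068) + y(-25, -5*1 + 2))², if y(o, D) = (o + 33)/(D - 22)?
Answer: 91718929/891022500 ≈ 0.10294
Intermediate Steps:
y(o, D) = (33 + o)/(-22 + D)
(1/(-126 - 1068) + y(-25, -5*1 + 2))² = (1/(-126 - 1068) + (33 - 25)/(-22 + (-5*1 + 2)))² = (1/(-1194) + 8/(-22 + (-5 + 2)))² = (-1/1194 + 8/(-22 - 3))² = (-1/1194 + 8/(-25))² = (-1/1194 - 1/25*8)² = (-1/1194 - 8/25)² = (-9577/29850)² = 91718929/891022500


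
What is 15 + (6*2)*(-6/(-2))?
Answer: 51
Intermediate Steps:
15 + (6*2)*(-6/(-2)) = 15 + 12*(-6*(-½)) = 15 + 12*3 = 15 + 36 = 51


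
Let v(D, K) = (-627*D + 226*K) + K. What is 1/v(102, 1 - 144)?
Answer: -1/96415 ≈ -1.0372e-5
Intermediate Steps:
v(D, K) = -627*D + 227*K
1/v(102, 1 - 144) = 1/(-627*102 + 227*(1 - 144)) = 1/(-63954 + 227*(-143)) = 1/(-63954 - 32461) = 1/(-96415) = -1/96415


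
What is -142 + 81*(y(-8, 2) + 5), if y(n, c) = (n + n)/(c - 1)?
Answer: -1033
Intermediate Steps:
y(n, c) = 2*n/(-1 + c) (y(n, c) = (2*n)/(-1 + c) = 2*n/(-1 + c))
-142 + 81*(y(-8, 2) + 5) = -142 + 81*(2*(-8)/(-1 + 2) + 5) = -142 + 81*(2*(-8)/1 + 5) = -142 + 81*(2*(-8)*1 + 5) = -142 + 81*(-16 + 5) = -142 + 81*(-11) = -142 - 891 = -1033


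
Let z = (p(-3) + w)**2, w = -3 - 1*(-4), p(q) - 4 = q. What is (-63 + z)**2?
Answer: 3481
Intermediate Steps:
p(q) = 4 + q
w = 1 (w = -3 + 4 = 1)
z = 4 (z = ((4 - 3) + 1)**2 = (1 + 1)**2 = 2**2 = 4)
(-63 + z)**2 = (-63 + 4)**2 = (-59)**2 = 3481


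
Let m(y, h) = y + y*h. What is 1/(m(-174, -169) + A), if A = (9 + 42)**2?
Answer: 1/31833 ≈ 3.1414e-5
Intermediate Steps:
m(y, h) = y + h*y
A = 2601 (A = 51**2 = 2601)
1/(m(-174, -169) + A) = 1/(-174*(1 - 169) + 2601) = 1/(-174*(-168) + 2601) = 1/(29232 + 2601) = 1/31833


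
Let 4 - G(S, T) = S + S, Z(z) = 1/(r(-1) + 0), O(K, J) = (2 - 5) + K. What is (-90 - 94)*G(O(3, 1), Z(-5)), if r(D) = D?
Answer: -736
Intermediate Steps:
O(K, J) = -3 + K
Z(z) = -1 (Z(z) = 1/(-1 + 0) = 1/(-1) = -1)
G(S, T) = 4 - 2*S (G(S, T) = 4 - (S + S) = 4 - 2*S)
(-90 - 94)*G(O(3, 1), Z(-5)) = (-90 - 94)*(4 - 2*(-3 + 3)) = -184*(4 - 2*0) = -184*(4 + 0) = -184*4 = -736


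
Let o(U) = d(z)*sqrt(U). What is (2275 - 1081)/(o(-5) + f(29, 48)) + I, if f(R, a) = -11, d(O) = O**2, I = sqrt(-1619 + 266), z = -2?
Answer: -4378/67 + I*sqrt(1353) - 1592*I*sqrt(5)/67 ≈ -65.343 - 16.349*I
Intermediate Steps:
I = I*sqrt(1353) (I = sqrt(-1353) = I*sqrt(1353) ≈ 36.783*I)
o(U) = 4*sqrt(U) (o(U) = (-2)**2*sqrt(U) = 4*sqrt(U))
(2275 - 1081)/(o(-5) + f(29, 48)) + I = (2275 - 1081)/(4*sqrt(-5) - 11) + I*sqrt(1353) = 1194/(4*(I*sqrt(5)) - 11) + I*sqrt(1353) = 1194/(4*I*sqrt(5) - 11) + I*sqrt(1353) = 1194/(-11 + 4*I*sqrt(5)) + I*sqrt(1353)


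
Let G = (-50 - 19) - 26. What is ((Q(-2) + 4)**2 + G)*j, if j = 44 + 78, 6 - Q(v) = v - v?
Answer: 610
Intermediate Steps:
Q(v) = 6 (Q(v) = 6 - (v - v) = 6 - 1*0 = 6 + 0 = 6)
G = -95 (G = -69 - 26 = -95)
j = 122
((Q(-2) + 4)**2 + G)*j = ((6 + 4)**2 - 95)*122 = (10**2 - 95)*122 = (100 - 95)*122 = 5*122 = 610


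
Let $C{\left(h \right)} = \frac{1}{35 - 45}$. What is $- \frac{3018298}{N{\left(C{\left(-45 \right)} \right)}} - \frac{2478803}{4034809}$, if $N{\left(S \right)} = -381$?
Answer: $\frac{12177311511139}{1537262229} \approx 7921.4$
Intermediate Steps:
$C{\left(h \right)} = - \frac{1}{10}$ ($C{\left(h \right)} = \frac{1}{-10} = - \frac{1}{10}$)
$- \frac{3018298}{N{\left(C{\left(-45 \right)} \right)}} - \frac{2478803}{4034809} = - \frac{3018298}{-381} - \frac{2478803}{4034809} = \left(-3018298\right) \left(- \frac{1}{381}\right) - \frac{2478803}{4034809} = \frac{3018298}{381} - \frac{2478803}{4034809} = \frac{12177311511139}{1537262229}$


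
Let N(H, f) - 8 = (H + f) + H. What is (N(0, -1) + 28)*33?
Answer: 1155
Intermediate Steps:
N(H, f) = 8 + f + 2*H (N(H, f) = 8 + ((H + f) + H) = 8 + (f + 2*H) = 8 + f + 2*H)
(N(0, -1) + 28)*33 = ((8 - 1 + 2*0) + 28)*33 = ((8 - 1 + 0) + 28)*33 = (7 + 28)*33 = 35*33 = 1155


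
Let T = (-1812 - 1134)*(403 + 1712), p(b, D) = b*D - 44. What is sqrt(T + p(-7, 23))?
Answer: I*sqrt(6230995) ≈ 2496.2*I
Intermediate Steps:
p(b, D) = -44 + D*b (p(b, D) = D*b - 44 = -44 + D*b)
T = -6230790 (T = -2946*2115 = -6230790)
sqrt(T + p(-7, 23)) = sqrt(-6230790 + (-44 + 23*(-7))) = sqrt(-6230790 + (-44 - 161)) = sqrt(-6230790 - 205) = sqrt(-6230995) = I*sqrt(6230995)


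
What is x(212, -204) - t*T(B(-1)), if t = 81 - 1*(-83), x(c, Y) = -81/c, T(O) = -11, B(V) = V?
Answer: 382367/212 ≈ 1803.6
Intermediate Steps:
t = 164 (t = 81 + 83 = 164)
x(212, -204) - t*T(B(-1)) = -81/212 - 164*(-11) = -81*1/212 - 1*(-1804) = -81/212 + 1804 = 382367/212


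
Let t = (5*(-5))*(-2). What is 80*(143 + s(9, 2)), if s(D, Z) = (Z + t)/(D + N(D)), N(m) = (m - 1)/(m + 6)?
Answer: 130640/11 ≈ 11876.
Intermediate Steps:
N(m) = (-1 + m)/(6 + m)
t = 50 (t = -25*(-2) = 50)
s(D, Z) = (50 + Z)/(D + (-1 + D)/(6 + D)) (s(D, Z) = (Z + 50)/(D + (-1 + D)/(6 + D)) = (50 + Z)/(D + (-1 + D)/(6 + D)))
80*(143 + s(9, 2)) = 80*(143 + (6 + 9)*(50 + 2)/(-1 + 9 + 9*(6 + 9))) = 80*(143 + 15*52/(-1 + 9 + 9*15)) = 80*(143 + 15*52/(-1 + 9 + 135)) = 80*(143 + 15*52/143) = 80*(143 + (1/143)*15*52) = 80*(143 + 60/11) = 80*(1633/11) = 130640/11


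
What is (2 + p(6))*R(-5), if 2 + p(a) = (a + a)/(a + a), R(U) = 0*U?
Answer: 0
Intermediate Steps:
R(U) = 0
p(a) = -1 (p(a) = -2 + (a + a)/(a + a) = -2 + (2*a)/((2*a)) = -2 + (2*a)*(1/(2*a)) = -2 + 1 = -1)
(2 + p(6))*R(-5) = (2 - 1)*0 = 1*0 = 0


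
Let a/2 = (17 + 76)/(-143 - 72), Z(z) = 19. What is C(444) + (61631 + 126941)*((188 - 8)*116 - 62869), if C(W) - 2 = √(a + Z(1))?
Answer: -7917949706 + √838285/215 ≈ -7.9180e+9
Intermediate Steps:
a = -186/215 (a = 2*((17 + 76)/(-143 - 72)) = 2*(93/(-215)) = 2*(93*(-1/215)) = 2*(-93/215) = -186/215 ≈ -0.86512)
C(W) = 2 + √838285/215 (C(W) = 2 + √(-186/215 + 19) = 2 + √(3899/215) = 2 + √838285/215)
C(444) + (61631 + 126941)*((188 - 8)*116 - 62869) = (2 + √838285/215) + (61631 + 126941)*((188 - 8)*116 - 62869) = (2 + √838285/215) + 188572*(180*116 - 62869) = (2 + √838285/215) + 188572*(20880 - 62869) = (2 + √838285/215) + 188572*(-41989) = (2 + √838285/215) - 7917949708 = -7917949706 + √838285/215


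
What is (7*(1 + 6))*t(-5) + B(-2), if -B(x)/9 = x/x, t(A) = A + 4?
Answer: -58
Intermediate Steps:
t(A) = 4 + A
B(x) = -9 (B(x) = -9*x/x = -9*1 = -9)
(7*(1 + 6))*t(-5) + B(-2) = (7*(1 + 6))*(4 - 5) - 9 = (7*7)*(-1) - 9 = 49*(-1) - 9 = -49 - 9 = -58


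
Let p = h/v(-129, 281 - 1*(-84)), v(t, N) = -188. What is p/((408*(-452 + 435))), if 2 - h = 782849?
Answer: -260949/434656 ≈ -0.60036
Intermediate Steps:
h = -782847 (h = 2 - 1*782849 = 2 - 782849 = -782847)
p = 782847/188 (p = -782847/(-188) = -782847*(-1/188) = 782847/188 ≈ 4164.1)
p/((408*(-452 + 435))) = 782847/(188*((408*(-452 + 435)))) = 782847/(188*((408*(-17)))) = (782847/188)/(-6936) = (782847/188)*(-1/6936) = -260949/434656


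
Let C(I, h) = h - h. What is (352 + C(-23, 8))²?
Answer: 123904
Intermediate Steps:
C(I, h) = 0
(352 + C(-23, 8))² = (352 + 0)² = 352² = 123904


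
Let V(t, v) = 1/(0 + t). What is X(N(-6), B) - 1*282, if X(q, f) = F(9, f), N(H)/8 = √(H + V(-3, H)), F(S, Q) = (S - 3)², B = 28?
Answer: -246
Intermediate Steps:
V(t, v) = 1/t
F(S, Q) = (-3 + S)²
N(H) = 8*√(-⅓ + H) (N(H) = 8*√(H + 1/(-3)) = 8*√(H - ⅓) = 8*√(-⅓ + H))
X(q, f) = 36 (X(q, f) = (-3 + 9)² = 6² = 36)
X(N(-6), B) - 1*282 = 36 - 1*282 = 36 - 282 = -246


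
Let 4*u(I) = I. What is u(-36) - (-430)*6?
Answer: 2571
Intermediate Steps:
u(I) = I/4
u(-36) - (-430)*6 = (¼)*(-36) - (-430)*6 = -9 - 1*(-2580) = -9 + 2580 = 2571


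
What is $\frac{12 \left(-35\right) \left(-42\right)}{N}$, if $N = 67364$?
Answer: $\frac{4410}{16841} \approx 0.26186$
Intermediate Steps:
$\frac{12 \left(-35\right) \left(-42\right)}{N} = \frac{12 \left(-35\right) \left(-42\right)}{67364} = \left(-420\right) \left(-42\right) \frac{1}{67364} = 17640 \cdot \frac{1}{67364} = \frac{4410}{16841}$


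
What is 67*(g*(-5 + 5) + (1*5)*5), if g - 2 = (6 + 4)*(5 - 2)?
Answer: 1675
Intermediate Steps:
g = 32 (g = 2 + (6 + 4)*(5 - 2) = 2 + 10*3 = 2 + 30 = 32)
67*(g*(-5 + 5) + (1*5)*5) = 67*(32*(-5 + 5) + (1*5)*5) = 67*(32*0 + 5*5) = 67*(0 + 25) = 67*25 = 1675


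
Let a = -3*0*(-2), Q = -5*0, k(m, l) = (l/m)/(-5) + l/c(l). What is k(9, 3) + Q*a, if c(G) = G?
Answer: 14/15 ≈ 0.93333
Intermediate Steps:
k(m, l) = 1 - l/(5*m) (k(m, l) = (l/m)/(-5) + l/l = (l/m)*(-1/5) + 1 = -l/(5*m) + 1 = 1 - l/(5*m))
Q = 0
a = 0 (a = 0*(-2) = 0)
k(9, 3) + Q*a = (9 - 1/5*3)/9 + 0*0 = (9 - 3/5)/9 + 0 = (1/9)*(42/5) + 0 = 14/15 + 0 = 14/15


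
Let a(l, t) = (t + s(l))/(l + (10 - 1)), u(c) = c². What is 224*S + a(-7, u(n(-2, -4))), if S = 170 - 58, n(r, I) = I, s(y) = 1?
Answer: 50193/2 ≈ 25097.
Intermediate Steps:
a(l, t) = (1 + t)/(9 + l) (a(l, t) = (t + 1)/(l + (10 - 1)) = (1 + t)/(l + 9) = (1 + t)/(9 + l))
S = 112
224*S + a(-7, u(n(-2, -4))) = 224*112 + (1 + (-4)²)/(9 - 7) = 25088 + (1 + 16)/2 = 25088 + (½)*17 = 25088 + 17/2 = 50193/2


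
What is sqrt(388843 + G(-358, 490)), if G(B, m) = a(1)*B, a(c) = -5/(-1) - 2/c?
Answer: sqrt(387769) ≈ 622.71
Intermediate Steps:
a(c) = 5 - 2/c (a(c) = -5*(-1) - 2/c = 5 - 2/c)
G(B, m) = 3*B (G(B, m) = (5 - 2/1)*B = (5 - 2*1)*B = (5 - 2)*B = 3*B)
sqrt(388843 + G(-358, 490)) = sqrt(388843 + 3*(-358)) = sqrt(388843 - 1074) = sqrt(387769)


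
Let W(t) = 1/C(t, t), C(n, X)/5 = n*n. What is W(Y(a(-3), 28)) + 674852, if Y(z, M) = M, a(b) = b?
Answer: 2645419841/3920 ≈ 6.7485e+5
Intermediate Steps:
C(n, X) = 5*n² (C(n, X) = 5*(n*n) = 5*n²)
W(t) = 1/(5*t²)
W(Y(a(-3), 28)) + 674852 = (⅕)/28² + 674852 = (⅕)*(1/784) + 674852 = 1/3920 + 674852 = 2645419841/3920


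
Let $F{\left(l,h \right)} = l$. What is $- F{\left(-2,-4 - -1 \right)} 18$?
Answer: $36$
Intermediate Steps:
$- F{\left(-2,-4 - -1 \right)} 18 = \left(-1\right) \left(-2\right) 18 = 2 \cdot 18 = 36$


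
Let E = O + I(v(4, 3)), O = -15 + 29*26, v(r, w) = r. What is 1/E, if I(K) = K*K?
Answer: 1/755 ≈ 0.0013245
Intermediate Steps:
I(K) = K²
O = 739 (O = -15 + 754 = 739)
E = 755 (E = 739 + 4² = 739 + 16 = 755)
1/E = 1/755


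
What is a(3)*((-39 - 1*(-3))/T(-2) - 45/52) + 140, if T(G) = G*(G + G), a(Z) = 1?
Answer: 7001/52 ≈ 134.63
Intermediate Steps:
T(G) = 2*G² (T(G) = G*(2*G) = 2*G²)
a(3)*((-39 - 1*(-3))/T(-2) - 45/52) + 140 = 1*((-39 - 1*(-3))/((2*(-2)²)) - 45/52) + 140 = 1*((-39 + 3)/((2*4)) - 45*1/52) + 140 = 1*(-36/8 - 45/52) + 140 = 1*(-36*⅛ - 45/52) + 140 = 1*(-9/2 - 45/52) + 140 = 1*(-279/52) + 140 = -279/52 + 140 = 7001/52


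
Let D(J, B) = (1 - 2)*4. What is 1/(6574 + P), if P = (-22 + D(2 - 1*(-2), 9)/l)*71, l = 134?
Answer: 67/335662 ≈ 0.00019961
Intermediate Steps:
D(J, B) = -4 (D(J, B) = -1*4 = -4)
P = -104796/67 (P = (-22 - 4/134)*71 = (-22 - 4*1/134)*71 = (-22 - 2/67)*71 = -1476/67*71 = -104796/67 ≈ -1564.1)
1/(6574 + P) = 1/(6574 - 104796/67) = 1/(335662/67) = 67/335662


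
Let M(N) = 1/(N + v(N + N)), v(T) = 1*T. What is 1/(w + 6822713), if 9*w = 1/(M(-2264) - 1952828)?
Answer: 39790823331/271481367621114739 ≈ 1.4657e-7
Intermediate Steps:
v(T) = T
M(N) = 1/(3*N) (M(N) = 1/(N + (N + N)) = 1/(N + 2*N) = 1/(3*N))
w = -2264/39790823331 (w = 1/(9*((⅓)/(-2264) - 1952828)) = 1/(9*((⅓)*(-1/2264) - 1952828)) = 1/(9*(-1/6792 - 1952828)) = 1/(9*(-13263607777/6792)) = (⅑)*(-6792/13263607777) = -2264/39790823331 ≈ -5.6898e-8)
1/(w + 6822713) = 1/(-2264/39790823331 + 6822713) = 1/(271481367621114739/39790823331) = 39790823331/271481367621114739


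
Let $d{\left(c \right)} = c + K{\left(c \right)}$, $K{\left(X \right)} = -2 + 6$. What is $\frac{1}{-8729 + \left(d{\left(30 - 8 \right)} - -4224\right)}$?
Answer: $- \frac{1}{4479} \approx -0.00022326$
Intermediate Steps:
$K{\left(X \right)} = 4$
$d{\left(c \right)} = 4 + c$ ($d{\left(c \right)} = c + 4 = 4 + c$)
$\frac{1}{-8729 + \left(d{\left(30 - 8 \right)} - -4224\right)} = \frac{1}{-8729 + \left(\left(4 + \left(30 - 8\right)\right) - -4224\right)} = \frac{1}{-8729 + \left(\left(4 + 22\right) + 4224\right)} = \frac{1}{-8729 + \left(26 + 4224\right)} = \frac{1}{-8729 + 4250} = \frac{1}{-4479} = - \frac{1}{4479}$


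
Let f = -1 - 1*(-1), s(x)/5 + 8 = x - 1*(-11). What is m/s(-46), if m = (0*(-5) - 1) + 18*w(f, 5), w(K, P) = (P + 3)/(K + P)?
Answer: -139/1075 ≈ -0.12930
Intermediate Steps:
s(x) = 15 + 5*x (s(x) = -40 + 5*(x - 1*(-11)) = -40 + 5*(x + 11) = -40 + 5*(11 + x) = -40 + (55 + 5*x) = 15 + 5*x)
f = 0 (f = -1 + 1 = 0)
w(K, P) = (3 + P)/(K + P)
m = 139/5 (m = (0*(-5) - 1) + 18*((3 + 5)/(0 + 5)) = (0 - 1) + 18*(8/5) = -1 + 18*((1/5)*8) = -1 + 18*(8/5) = -1 + 144/5 = 139/5 ≈ 27.800)
m/s(-46) = 139/(5*(15 + 5*(-46))) = 139/(5*(15 - 230)) = (139/5)/(-215) = (139/5)*(-1/215) = -139/1075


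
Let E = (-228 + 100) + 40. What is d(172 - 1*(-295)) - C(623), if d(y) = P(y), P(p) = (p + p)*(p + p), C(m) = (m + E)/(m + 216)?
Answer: 731906149/839 ≈ 8.7236e+5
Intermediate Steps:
E = -88 (E = -128 + 40 = -88)
C(m) = (-88 + m)/(216 + m) (C(m) = (m - 88)/(m + 216) = (-88 + m)/(216 + m))
P(p) = 4*p**2 (P(p) = (2*p)*(2*p) = 4*p**2)
d(y) = 4*y**2
d(172 - 1*(-295)) - C(623) = 4*(172 - 1*(-295))**2 - (-88 + 623)/(216 + 623) = 4*(172 + 295)**2 - 535/839 = 4*467**2 - 535/839 = 4*218089 - 1*535/839 = 872356 - 535/839 = 731906149/839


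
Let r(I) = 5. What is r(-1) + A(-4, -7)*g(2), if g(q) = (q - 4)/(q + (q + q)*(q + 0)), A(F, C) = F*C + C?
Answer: ⅘ ≈ 0.80000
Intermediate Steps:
A(F, C) = C + C*F (A(F, C) = C*F + C = C + C*F)
g(q) = (-4 + q)/(q + 2*q²) (g(q) = (-4 + q)/(q + (2*q)*q) = (-4 + q)/(q + 2*q²))
r(-1) + A(-4, -7)*g(2) = 5 + (-7*(1 - 4))*((-4 + 2)/(2*(1 + 2*2))) = 5 + (-7*(-3))*((½)*(-2)/(1 + 4)) = 5 + 21*((½)*(-2)/5) = 5 + 21*((½)*(⅕)*(-2)) = 5 + 21*(-⅕) = 5 - 21/5 = ⅘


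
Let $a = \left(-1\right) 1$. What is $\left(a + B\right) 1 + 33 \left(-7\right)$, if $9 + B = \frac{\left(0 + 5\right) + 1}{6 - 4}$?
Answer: $-238$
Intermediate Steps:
$a = -1$
$B = -6$ ($B = -9 + \frac{\left(0 + 5\right) + 1}{6 - 4} = -9 + \frac{5 + 1}{2} = -9 + 6 \cdot \frac{1}{2} = -9 + 3 = -6$)
$\left(a + B\right) 1 + 33 \left(-7\right) = \left(-1 - 6\right) 1 + 33 \left(-7\right) = \left(-7\right) 1 - 231 = -7 - 231 = -238$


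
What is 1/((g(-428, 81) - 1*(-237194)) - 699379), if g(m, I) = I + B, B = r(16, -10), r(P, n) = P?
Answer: -1/462088 ≈ -2.1641e-6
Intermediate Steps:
B = 16
g(m, I) = 16 + I (g(m, I) = I + 16 = 16 + I)
1/((g(-428, 81) - 1*(-237194)) - 699379) = 1/(((16 + 81) - 1*(-237194)) - 699379) = 1/((97 + 237194) - 699379) = 1/(237291 - 699379) = 1/(-462088) = -1/462088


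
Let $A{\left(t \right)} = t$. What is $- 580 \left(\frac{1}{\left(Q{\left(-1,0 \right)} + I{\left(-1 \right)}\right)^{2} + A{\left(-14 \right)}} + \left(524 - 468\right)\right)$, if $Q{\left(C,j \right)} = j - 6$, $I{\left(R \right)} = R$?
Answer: $- \frac{227476}{7} \approx -32497.0$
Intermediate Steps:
$Q{\left(C,j \right)} = -6 + j$ ($Q{\left(C,j \right)} = j - 6 = -6 + j$)
$- 580 \left(\frac{1}{\left(Q{\left(-1,0 \right)} + I{\left(-1 \right)}\right)^{2} + A{\left(-14 \right)}} + \left(524 - 468\right)\right) = - 580 \left(\frac{1}{\left(\left(-6 + 0\right) - 1\right)^{2} - 14} + \left(524 - 468\right)\right) = - 580 \left(\frac{1}{\left(-6 - 1\right)^{2} - 14} + 56\right) = - 580 \left(\frac{1}{\left(-7\right)^{2} - 14} + 56\right) = - 580 \left(\frac{1}{49 - 14} + 56\right) = - 580 \left(\frac{1}{35} + 56\right) = \left(-580\right) \frac{1961}{35} = - \frac{227476}{7}$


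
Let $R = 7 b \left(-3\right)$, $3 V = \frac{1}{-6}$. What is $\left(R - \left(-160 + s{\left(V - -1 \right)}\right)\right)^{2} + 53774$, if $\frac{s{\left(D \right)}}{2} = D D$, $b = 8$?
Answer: $\frac{1413757081}{26244} \approx 53870.0$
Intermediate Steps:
$V = - \frac{1}{18}$ ($V = \frac{1}{3 \left(-6\right)} = \frac{1}{3} \left(- \frac{1}{6}\right) = - \frac{1}{18} \approx -0.055556$)
$s{\left(D \right)} = 2 D^{2}$ ($s{\left(D \right)} = 2 D D = 2 D^{2}$)
$R = -168$ ($R = 7 \cdot 8 \left(-3\right) = 56 \left(-3\right) = -168$)
$\left(R - \left(-160 + s{\left(V - -1 \right)}\right)\right)^{2} + 53774 = \left(-168 + \left(160 - 2 \left(- \frac{1}{18} - -1\right)^{2}\right)\right)^{2} + 53774 = \left(-168 + \left(160 - 2 \left(- \frac{1}{18} + 1\right)^{2}\right)\right)^{2} + 53774 = \left(-168 + \left(160 - 2 \left(\frac{17}{18}\right)^{2}\right)\right)^{2} + 53774 = \left(-168 + \left(160 - 2 \cdot \frac{289}{324}\right)\right)^{2} + 53774 = \left(-168 + \left(160 - \frac{289}{162}\right)\right)^{2} + 53774 = \left(-168 + \frac{25631}{162}\right)^{2} + 53774 = \left(- \frac{1585}{162}\right)^{2} + 53774 = \frac{2512225}{26244} + 53774 = \frac{1413757081}{26244}$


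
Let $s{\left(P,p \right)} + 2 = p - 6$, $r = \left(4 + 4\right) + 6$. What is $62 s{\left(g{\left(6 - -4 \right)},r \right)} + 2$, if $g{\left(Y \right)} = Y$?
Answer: $374$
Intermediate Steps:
$r = 14$ ($r = 8 + 6 = 14$)
$s{\left(P,p \right)} = -8 + p$ ($s{\left(P,p \right)} = -2 + \left(p - 6\right) = -2 + \left(-6 + p\right) = -8 + p$)
$62 s{\left(g{\left(6 - -4 \right)},r \right)} + 2 = 62 \left(-8 + 14\right) + 2 = 62 \cdot 6 + 2 = 372 + 2 = 374$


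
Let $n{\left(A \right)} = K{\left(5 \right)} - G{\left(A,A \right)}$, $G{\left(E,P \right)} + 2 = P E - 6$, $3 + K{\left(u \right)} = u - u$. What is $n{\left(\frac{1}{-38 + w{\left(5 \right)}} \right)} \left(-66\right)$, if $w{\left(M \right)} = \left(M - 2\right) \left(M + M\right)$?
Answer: $- \frac{10527}{32} \approx -328.97$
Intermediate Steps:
$K{\left(u \right)} = -3$ ($K{\left(u \right)} = -3 + \left(u - u\right) = -3 + 0 = -3$)
$w{\left(M \right)} = 2 M \left(-2 + M\right)$ ($w{\left(M \right)} = \left(-2 + M\right) 2 M = 2 M \left(-2 + M\right)$)
$G{\left(E,P \right)} = -8 + E P$ ($G{\left(E,P \right)} = -2 + \left(P E - 6\right) = -2 + \left(E P - 6\right) = -2 + \left(-6 + E P\right) = -8 + E P$)
$n{\left(A \right)} = 5 - A^{2}$ ($n{\left(A \right)} = -3 - \left(-8 + A A\right) = -3 - \left(-8 + A^{2}\right) = 5 - A^{2}$)
$n{\left(\frac{1}{-38 + w{\left(5 \right)}} \right)} \left(-66\right) = \left(5 - \left(\frac{1}{-38 + 2 \cdot 5 \left(-2 + 5\right)}\right)^{2}\right) \left(-66\right) = \left(5 - \left(\frac{1}{-38 + 2 \cdot 5 \cdot 3}\right)^{2}\right) \left(-66\right) = \left(5 - \left(\frac{1}{-38 + 30}\right)^{2}\right) \left(-66\right) = \left(5 - \left(\frac{1}{-8}\right)^{2}\right) \left(-66\right) = \left(5 - \left(- \frac{1}{8}\right)^{2}\right) \left(-66\right) = \left(5 - \frac{1}{64}\right) \left(-66\right) = \frac{319}{64} \left(-66\right) = - \frac{10527}{32}$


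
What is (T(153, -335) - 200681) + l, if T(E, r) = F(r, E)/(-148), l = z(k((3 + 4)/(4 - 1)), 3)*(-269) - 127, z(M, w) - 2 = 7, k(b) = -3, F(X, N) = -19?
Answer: -30077873/148 ≈ -2.0323e+5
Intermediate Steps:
z(M, w) = 9 (z(M, w) = 2 + 7 = 9)
l = -2548 (l = 9*(-269) - 127 = -2421 - 127 = -2548)
T(E, r) = 19/148 (T(E, r) = -19/(-148) = -19*(-1/148) = 19/148)
(T(153, -335) - 200681) + l = (19/148 - 200681) - 2548 = -29700769/148 - 2548 = -30077873/148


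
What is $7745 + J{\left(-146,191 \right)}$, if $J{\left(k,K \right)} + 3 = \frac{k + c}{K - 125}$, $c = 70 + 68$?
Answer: $\frac{255482}{33} \approx 7741.9$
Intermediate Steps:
$c = 138$
$J{\left(k,K \right)} = -3 + \frac{138 + k}{-125 + K}$ ($J{\left(k,K \right)} = -3 + \frac{k + 138}{K - 125} = -3 + \frac{138 + k}{-125 + K}$)
$7745 + J{\left(-146,191 \right)} = 7745 + \frac{513 - 146 - 573}{-125 + 191} = 7745 + \frac{513 - 146 - 573}{66} = 7745 + \frac{1}{66} \left(-206\right) = 7745 - \frac{103}{33} = \frac{255482}{33}$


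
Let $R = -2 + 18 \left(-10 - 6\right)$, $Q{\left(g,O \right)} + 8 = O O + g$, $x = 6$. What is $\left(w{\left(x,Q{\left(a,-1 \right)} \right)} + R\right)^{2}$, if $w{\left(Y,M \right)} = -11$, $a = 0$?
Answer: $90601$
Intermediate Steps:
$Q{\left(g,O \right)} = -8 + g + O^{2}$ ($Q{\left(g,O \right)} = -8 + \left(O O + g\right) = -8 + \left(O^{2} + g\right) = -8 + \left(g + O^{2}\right) = -8 + g + O^{2}$)
$R = -290$ ($R = -2 + 18 \left(-10 - 6\right) = -2 + 18 \left(-16\right) = -2 - 288 = -290$)
$\left(w{\left(x,Q{\left(a,-1 \right)} \right)} + R\right)^{2} = \left(-11 - 290\right)^{2} = \left(-301\right)^{2} = 90601$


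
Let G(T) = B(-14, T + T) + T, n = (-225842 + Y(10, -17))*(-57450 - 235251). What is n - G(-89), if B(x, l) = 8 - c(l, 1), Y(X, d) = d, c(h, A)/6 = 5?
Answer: 66109155270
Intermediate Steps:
c(h, A) = 30 (c(h, A) = 6*5 = 30)
B(x, l) = -22 (B(x, l) = 8 - 1*30 = 8 - 30 = -22)
n = 66109155159 (n = (-225842 - 17)*(-57450 - 235251) = -225859*(-292701) = 66109155159)
G(T) = -22 + T
n - G(-89) = 66109155159 - (-22 - 89) = 66109155159 - 1*(-111) = 66109155159 + 111 = 66109155270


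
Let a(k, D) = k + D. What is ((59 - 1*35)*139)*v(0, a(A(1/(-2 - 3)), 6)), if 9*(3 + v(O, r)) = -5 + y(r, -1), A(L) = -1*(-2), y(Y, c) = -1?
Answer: -12232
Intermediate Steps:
A(L) = 2
a(k, D) = D + k
v(O, r) = -11/3 (v(O, r) = -3 + (-5 - 1)/9 = -3 + (⅑)*(-6) = -3 - ⅔ = -11/3)
((59 - 1*35)*139)*v(0, a(A(1/(-2 - 3)), 6)) = ((59 - 1*35)*139)*(-11/3) = ((59 - 35)*139)*(-11/3) = (24*139)*(-11/3) = 3336*(-11/3) = -12232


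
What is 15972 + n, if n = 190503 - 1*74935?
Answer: 131540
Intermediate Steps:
n = 115568 (n = 190503 - 74935 = 115568)
15972 + n = 15972 + 115568 = 131540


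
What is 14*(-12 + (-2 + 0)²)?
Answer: -112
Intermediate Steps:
14*(-12 + (-2 + 0)²) = 14*(-12 + (-2)²) = 14*(-12 + 4) = 14*(-8) = -112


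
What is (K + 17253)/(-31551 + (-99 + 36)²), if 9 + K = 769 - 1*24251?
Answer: 3119/13791 ≈ 0.22616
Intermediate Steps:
K = -23491 (K = -9 + (769 - 1*24251) = -9 + (769 - 24251) = -9 - 23482 = -23491)
(K + 17253)/(-31551 + (-99 + 36)²) = (-23491 + 17253)/(-31551 + (-99 + 36)²) = -6238/(-31551 + (-63)²) = -6238/(-31551 + 3969) = -6238/(-27582) = -6238*(-1/27582) = 3119/13791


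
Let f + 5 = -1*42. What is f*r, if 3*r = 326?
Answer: -15322/3 ≈ -5107.3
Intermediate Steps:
r = 326/3 (r = (⅓)*326 = 326/3 ≈ 108.67)
f = -47 (f = -5 - 1*42 = -5 - 42 = -47)
f*r = -47*326/3 = -15322/3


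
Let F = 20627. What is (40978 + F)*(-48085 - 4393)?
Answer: -3232907190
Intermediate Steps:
(40978 + F)*(-48085 - 4393) = (40978 + 20627)*(-48085 - 4393) = 61605*(-52478) = -3232907190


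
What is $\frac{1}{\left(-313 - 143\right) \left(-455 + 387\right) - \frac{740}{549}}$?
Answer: $\frac{549}{17022652} \approx 3.2251 \cdot 10^{-5}$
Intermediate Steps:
$\frac{1}{\left(-313 - 143\right) \left(-455 + 387\right) - \frac{740}{549}} = \frac{1}{\left(-456\right) \left(-68\right) - \frac{740}{549}} = \frac{1}{31008 - \frac{740}{549}} = \frac{1}{\frac{17022652}{549}} = \frac{549}{17022652}$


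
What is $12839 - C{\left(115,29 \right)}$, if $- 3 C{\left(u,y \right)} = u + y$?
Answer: $12887$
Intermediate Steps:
$C{\left(u,y \right)} = - \frac{u}{3} - \frac{y}{3}$ ($C{\left(u,y \right)} = - \frac{u + y}{3} = - \frac{u}{3} - \frac{y}{3}$)
$12839 - C{\left(115,29 \right)} = 12839 - \left(\left(- \frac{1}{3}\right) 115 - \frac{29}{3}\right) = 12839 - \left(- \frac{115}{3} - \frac{29}{3}\right) = 12839 - -48 = 12839 + 48 = 12887$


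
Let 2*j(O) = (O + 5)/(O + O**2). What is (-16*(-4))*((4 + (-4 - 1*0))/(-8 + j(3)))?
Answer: 0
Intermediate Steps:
j(O) = (5 + O)/(2*(O + O**2)) (j(O) = ((O + 5)/(O + O**2))/2 = ((5 + O)/(O + O**2))/2 = (5 + O)/(2*(O + O**2)))
(-16*(-4))*((4 + (-4 - 1*0))/(-8 + j(3))) = (-16*(-4))*((4 + (-4 - 1*0))/(-8 + (1/2)*(5 + 3)/(3*(1 + 3)))) = 64*((4 + (-4 + 0))/(-8 + (1/2)*(1/3)*8/4)) = 64*((4 - 4)/(-8 + (1/2)*(1/3)*(1/4)*8)) = 64*(0/(-8 + 1/3)) = 64*(0/(-23/3)) = 64*(0*(-3/23)) = 64*0 = 0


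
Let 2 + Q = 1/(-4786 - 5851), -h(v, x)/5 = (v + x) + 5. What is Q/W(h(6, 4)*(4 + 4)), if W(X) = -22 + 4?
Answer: 21275/191466 ≈ 0.11112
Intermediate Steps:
h(v, x) = -25 - 5*v - 5*x (h(v, x) = -5*((v + x) + 5) = -5*(5 + v + x) = -25 - 5*v - 5*x)
Q = -21275/10637 (Q = -2 + 1/(-4786 - 5851) = -2 + 1/(-10637) = -2 - 1/10637 = -21275/10637 ≈ -2.0001)
W(X) = -18
Q/W(h(6, 4)*(4 + 4)) = -21275/10637/(-18) = -21275/10637*(-1/18) = 21275/191466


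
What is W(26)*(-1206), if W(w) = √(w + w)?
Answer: -2412*√13 ≈ -8696.6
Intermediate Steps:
W(w) = √2*√w (W(w) = √(2*w) = √2*√w)
W(26)*(-1206) = (√2*√26)*(-1206) = (2*√13)*(-1206) = -2412*√13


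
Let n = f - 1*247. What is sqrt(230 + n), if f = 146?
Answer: sqrt(129) ≈ 11.358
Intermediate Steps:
n = -101 (n = 146 - 1*247 = 146 - 247 = -101)
sqrt(230 + n) = sqrt(230 - 101) = sqrt(129)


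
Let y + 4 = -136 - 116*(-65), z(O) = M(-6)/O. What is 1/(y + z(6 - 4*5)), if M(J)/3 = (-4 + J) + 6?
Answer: 7/51806 ≈ 0.00013512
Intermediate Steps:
M(J) = 6 + 3*J (M(J) = 3*((-4 + J) + 6) = 3*(2 + J) = 6 + 3*J)
z(O) = -12/O (z(O) = (6 + 3*(-6))/O = (6 - 18)/O = -12/O)
y = 7400 (y = -4 + (-136 - 116*(-65)) = -4 + (-136 + 7540) = -4 + 7404 = 7400)
1/(y + z(6 - 4*5)) = 1/(7400 - 12/(6 - 4*5)) = 1/(7400 - 12/(6 - 20)) = 1/(7400 - 12/(-14)) = 1/(7400 - 12*(-1/14)) = 1/(7400 + 6/7) = 1/(51806/7) = 7/51806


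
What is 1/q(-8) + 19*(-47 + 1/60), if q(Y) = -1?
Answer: -53621/60 ≈ -893.68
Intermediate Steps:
1/q(-8) + 19*(-47 + 1/60) = 1/(-1) + 19*(-47 + 1/60) = -1 + 19*(-47 + 1/60) = -1 + 19*(-2819/60) = -1 - 53561/60 = -53621/60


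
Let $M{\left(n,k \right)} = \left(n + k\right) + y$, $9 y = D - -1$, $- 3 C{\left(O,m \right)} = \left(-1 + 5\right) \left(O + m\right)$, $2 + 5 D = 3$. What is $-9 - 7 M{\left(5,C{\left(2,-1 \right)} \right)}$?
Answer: $- \frac{178}{5} \approx -35.6$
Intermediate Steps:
$D = \frac{1}{5}$ ($D = - \frac{2}{5} + \frac{1}{5} \cdot 3 = - \frac{2}{5} + \frac{3}{5} = \frac{1}{5} \approx 0.2$)
$C{\left(O,m \right)} = - \frac{4 O}{3} - \frac{4 m}{3}$ ($C{\left(O,m \right)} = - \frac{\left(-1 + 5\right) \left(O + m\right)}{3} = - \frac{4 \left(O + m\right)}{3} = - \frac{4 O + 4 m}{3} = - \frac{4 O}{3} - \frac{4 m}{3}$)
$y = \frac{2}{15}$ ($y = \frac{\frac{1}{5} - -1}{9} = \frac{\frac{1}{5} + 1}{9} = \frac{1}{9} \cdot \frac{6}{5} = \frac{2}{15} \approx 0.13333$)
$M{\left(n,k \right)} = \frac{2}{15} + k + n$ ($M{\left(n,k \right)} = \left(n + k\right) + \frac{2}{15} = \left(k + n\right) + \frac{2}{15} = \frac{2}{15} + k + n$)
$-9 - 7 M{\left(5,C{\left(2,-1 \right)} \right)} = -9 - 7 \left(\frac{2}{15} - \frac{4}{3} + 5\right) = -9 - \frac{133}{5} = - \frac{178}{5}$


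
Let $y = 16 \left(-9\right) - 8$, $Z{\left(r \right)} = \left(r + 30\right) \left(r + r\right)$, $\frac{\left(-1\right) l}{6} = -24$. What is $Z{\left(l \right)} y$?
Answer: $-7617024$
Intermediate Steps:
$l = 144$ ($l = \left(-6\right) \left(-24\right) = 144$)
$Z{\left(r \right)} = 2 r \left(30 + r\right)$ ($Z{\left(r \right)} = \left(30 + r\right) 2 r = 2 r \left(30 + r\right)$)
$y = -152$ ($y = -144 - 8 = -152$)
$Z{\left(l \right)} y = 2 \cdot 144 \left(30 + 144\right) \left(-152\right) = 2 \cdot 144 \cdot 174 \left(-152\right) = 50112 \left(-152\right) = -7617024$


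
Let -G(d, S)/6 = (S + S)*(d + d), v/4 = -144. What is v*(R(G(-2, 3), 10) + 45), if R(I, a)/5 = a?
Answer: -54720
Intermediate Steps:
v = -576 (v = 4*(-144) = -576)
G(d, S) = -24*S*d (G(d, S) = -6*(S + S)*(d + d) = -6*2*S*2*d = -24*S*d)
R(I, a) = 5*a
v*(R(G(-2, 3), 10) + 45) = -576*(5*10 + 45) = -576*(50 + 45) = -576*95 = -54720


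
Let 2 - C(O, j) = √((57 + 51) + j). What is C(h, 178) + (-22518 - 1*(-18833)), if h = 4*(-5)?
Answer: -3683 - √286 ≈ -3699.9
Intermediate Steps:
h = -20
C(O, j) = 2 - √(108 + j) (C(O, j) = 2 - √((57 + 51) + j) = 2 - √(108 + j))
C(h, 178) + (-22518 - 1*(-18833)) = (2 - √(108 + 178)) + (-22518 - 1*(-18833)) = (2 - √286) + (-22518 + 18833) = (2 - √286) - 3685 = -3683 - √286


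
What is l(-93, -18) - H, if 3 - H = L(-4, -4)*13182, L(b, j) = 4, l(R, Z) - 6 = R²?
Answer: 61380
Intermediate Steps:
l(R, Z) = 6 + R²
H = -52725 (H = 3 - 4*13182 = 3 - 1*52728 = 3 - 52728 = -52725)
l(-93, -18) - H = (6 + (-93)²) - 1*(-52725) = (6 + 8649) + 52725 = 8655 + 52725 = 61380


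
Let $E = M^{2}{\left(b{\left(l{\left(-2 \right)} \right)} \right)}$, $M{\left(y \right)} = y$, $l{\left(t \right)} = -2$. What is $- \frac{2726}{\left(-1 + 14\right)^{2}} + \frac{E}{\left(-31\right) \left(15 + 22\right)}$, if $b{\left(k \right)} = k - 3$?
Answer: $- \frac{3130947}{193843} \approx -16.152$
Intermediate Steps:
$b{\left(k \right)} = -3 + k$
$E = 25$ ($E = \left(-3 - 2\right)^{2} = \left(-5\right)^{2} = 25$)
$- \frac{2726}{\left(-1 + 14\right)^{2}} + \frac{E}{\left(-31\right) \left(15 + 22\right)} = - \frac{2726}{\left(-1 + 14\right)^{2}} + \frac{25}{\left(-31\right) \left(15 + 22\right)} = - \frac{2726}{13^{2}} + \frac{25}{\left(-31\right) 37} = - \frac{2726}{169} + \frac{25}{-1147} = \left(-2726\right) \frac{1}{169} + 25 \left(- \frac{1}{1147}\right) = - \frac{2726}{169} - \frac{25}{1147} = - \frac{3130947}{193843}$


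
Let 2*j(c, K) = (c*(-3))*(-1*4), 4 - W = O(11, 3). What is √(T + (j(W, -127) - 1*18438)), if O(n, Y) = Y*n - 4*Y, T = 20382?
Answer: √1842 ≈ 42.919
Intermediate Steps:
O(n, Y) = -4*Y + Y*n
W = -17 (W = 4 - 3*(-4 + 11) = 4 - 3*7 = 4 - 1*21 = 4 - 21 = -17)
j(c, K) = 6*c (j(c, K) = ((c*(-3))*(-1*4))/2 = (-3*c*(-4))/2 = (12*c)/2 = 6*c)
√(T + (j(W, -127) - 1*18438)) = √(20382 + (6*(-17) - 1*18438)) = √(20382 + (-102 - 18438)) = √(20382 - 18540) = √1842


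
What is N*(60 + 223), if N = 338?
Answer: 95654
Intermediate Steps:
N*(60 + 223) = 338*(60 + 223) = 338*283 = 95654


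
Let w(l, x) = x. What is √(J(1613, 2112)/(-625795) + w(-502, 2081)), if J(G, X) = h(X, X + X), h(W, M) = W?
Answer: √814958612314985/625795 ≈ 45.618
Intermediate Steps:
J(G, X) = X
√(J(1613, 2112)/(-625795) + w(-502, 2081)) = √(2112/(-625795) + 2081) = √(2112*(-1/625795) + 2081) = √(-2112/625795 + 2081) = √(1302277283/625795) = √814958612314985/625795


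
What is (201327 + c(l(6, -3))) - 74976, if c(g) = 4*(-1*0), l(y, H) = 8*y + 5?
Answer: 126351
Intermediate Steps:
l(y, H) = 5 + 8*y
c(g) = 0 (c(g) = 4*0 = 0)
(201327 + c(l(6, -3))) - 74976 = (201327 + 0) - 74976 = 201327 - 74976 = 126351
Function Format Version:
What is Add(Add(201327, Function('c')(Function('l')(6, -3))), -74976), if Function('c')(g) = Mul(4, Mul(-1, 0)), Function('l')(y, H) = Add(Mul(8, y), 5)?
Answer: 126351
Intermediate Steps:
Function('l')(y, H) = Add(5, Mul(8, y))
Function('c')(g) = 0 (Function('c')(g) = Mul(4, 0) = 0)
Add(Add(201327, Function('c')(Function('l')(6, -3))), -74976) = Add(Add(201327, 0), -74976) = Add(201327, -74976) = 126351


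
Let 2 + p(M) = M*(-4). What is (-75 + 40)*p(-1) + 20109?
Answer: 20039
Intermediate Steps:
p(M) = -2 - 4*M (p(M) = -2 + M*(-4) = -2 - 4*M)
(-75 + 40)*p(-1) + 20109 = (-75 + 40)*(-2 - 4*(-1)) + 20109 = -35*(-2 + 4) + 20109 = -35*2 + 20109 = -70 + 20109 = 20039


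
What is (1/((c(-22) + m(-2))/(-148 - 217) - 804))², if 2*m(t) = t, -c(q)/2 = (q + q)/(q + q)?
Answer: 133225/86117010849 ≈ 1.5470e-6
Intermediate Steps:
c(q) = -2 (c(q) = -2*(q + q)/(q + q) = -2*2*q/(2*q) = -2*2*q*1/(2*q) = -2*1 = -2)
m(t) = t/2
(1/((c(-22) + m(-2))/(-148 - 217) - 804))² = (1/((-2 + (½)*(-2))/(-148 - 217) - 804))² = (1/((-2 - 1)/(-365) - 804))² = (1/(-3*(-1/365) - 804))² = (1/(3/365 - 804))² = (1/(-293457/365))² = (-365/293457)² = 133225/86117010849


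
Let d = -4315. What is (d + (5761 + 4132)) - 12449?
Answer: -6871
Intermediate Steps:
(d + (5761 + 4132)) - 12449 = (-4315 + (5761 + 4132)) - 12449 = (-4315 + 9893) - 12449 = 5578 - 12449 = -6871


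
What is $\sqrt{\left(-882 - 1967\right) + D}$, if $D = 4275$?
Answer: $\sqrt{1426} \approx 37.762$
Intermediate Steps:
$\sqrt{\left(-882 - 1967\right) + D} = \sqrt{\left(-882 - 1967\right) + 4275} = \sqrt{-2849 + 4275} = \sqrt{1426}$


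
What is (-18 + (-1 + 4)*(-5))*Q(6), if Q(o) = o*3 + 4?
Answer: -726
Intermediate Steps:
Q(o) = 4 + 3*o (Q(o) = 3*o + 4 = 4 + 3*o)
(-18 + (-1 + 4)*(-5))*Q(6) = (-18 + (-1 + 4)*(-5))*(4 + 3*6) = (-18 + 3*(-5))*(4 + 18) = (-18 - 15)*22 = -33*22 = -726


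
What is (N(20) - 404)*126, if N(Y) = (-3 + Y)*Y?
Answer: -8064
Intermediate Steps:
N(Y) = Y*(-3 + Y)
(N(20) - 404)*126 = (20*(-3 + 20) - 404)*126 = (20*17 - 404)*126 = (340 - 404)*126 = -64*126 = -8064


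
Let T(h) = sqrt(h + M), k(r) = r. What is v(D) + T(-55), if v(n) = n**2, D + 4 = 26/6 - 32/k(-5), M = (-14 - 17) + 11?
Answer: 10201/225 + 5*I*sqrt(3) ≈ 45.338 + 8.6602*I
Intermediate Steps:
M = -20 (M = -31 + 11 = -20)
T(h) = sqrt(-20 + h) (T(h) = sqrt(h - 20) = sqrt(-20 + h))
D = 101/15 (D = -4 + (26/6 - 32/(-5)) = -4 + (26*(1/6) - 32*(-1/5)) = -4 + (13/3 + 32/5) = -4 + 161/15 = 101/15 ≈ 6.7333)
v(D) + T(-55) = (101/15)**2 + sqrt(-20 - 55) = 10201/225 + sqrt(-75) = 10201/225 + 5*I*sqrt(3)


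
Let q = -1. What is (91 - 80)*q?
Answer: -11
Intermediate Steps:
(91 - 80)*q = (91 - 80)*(-1) = 11*(-1) = -11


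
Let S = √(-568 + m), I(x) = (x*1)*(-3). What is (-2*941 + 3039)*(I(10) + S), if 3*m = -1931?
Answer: -34710 + 1157*I*√10905/3 ≈ -34710.0 + 40274.0*I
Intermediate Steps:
I(x) = -3*x (I(x) = x*(-3) = -3*x)
m = -1931/3 (m = (⅓)*(-1931) = -1931/3 ≈ -643.67)
S = I*√10905/3 (S = √(-568 - 1931/3) = √(-3635/3) = I*√10905/3 ≈ 34.809*I)
(-2*941 + 3039)*(I(10) + S) = (-2*941 + 3039)*(-3*10 + I*√10905/3) = (-1882 + 3039)*(-30 + I*√10905/3) = 1157*(-30 + I*√10905/3) = -34710 + 1157*I*√10905/3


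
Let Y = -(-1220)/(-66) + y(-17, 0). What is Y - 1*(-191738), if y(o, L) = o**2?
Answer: 6336281/33 ≈ 1.9201e+5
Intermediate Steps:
Y = 8927/33 (Y = -(-1220)/(-66) + (-17)**2 = -(-1220)*(-1)/66 + 289 = -20*61/66 + 289 = -610/33 + 289 = 8927/33 ≈ 270.52)
Y - 1*(-191738) = 8927/33 - 1*(-191738) = 8927/33 + 191738 = 6336281/33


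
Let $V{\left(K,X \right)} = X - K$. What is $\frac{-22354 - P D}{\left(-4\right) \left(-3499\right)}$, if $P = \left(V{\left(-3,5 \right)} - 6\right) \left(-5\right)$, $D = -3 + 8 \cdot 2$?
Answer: $- \frac{5556}{3499} \approx -1.5879$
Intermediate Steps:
$D = 13$ ($D = -3 + 16 = 13$)
$P = -10$ ($P = \left(\left(5 - -3\right) - 6\right) \left(-5\right) = \left(\left(5 + 3\right) - 6\right) \left(-5\right) = \left(8 - 6\right) \left(-5\right) = 2 \left(-5\right) = -10$)
$\frac{-22354 - P D}{\left(-4\right) \left(-3499\right)} = \frac{-22354 - \left(-10\right) 13}{\left(-4\right) \left(-3499\right)} = \frac{-22354 - -130}{13996} = \left(-22354 + 130\right) \frac{1}{13996} = \left(-22224\right) \frac{1}{13996} = - \frac{5556}{3499}$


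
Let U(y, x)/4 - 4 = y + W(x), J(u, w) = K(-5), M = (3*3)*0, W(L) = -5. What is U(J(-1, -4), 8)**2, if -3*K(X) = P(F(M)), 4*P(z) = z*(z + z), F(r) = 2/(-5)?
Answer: 94864/5625 ≈ 16.865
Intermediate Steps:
M = 0 (M = 9*0 = 0)
F(r) = -2/5 (F(r) = 2*(-1/5) = -2/5)
P(z) = z**2/2 (P(z) = (z*(z + z))/4 = (z*(2*z))/4 = (2*z**2)/4 = z**2/2)
K(X) = -2/75 (K(X) = -(-2/5)**2/6 = -4/(6*25) = -1/3*2/25 = -2/75)
J(u, w) = -2/75
U(y, x) = -4 + 4*y (U(y, x) = 16 + 4*(y - 5) = 16 + 4*(-5 + y) = 16 + (-20 + 4*y) = -4 + 4*y)
U(J(-1, -4), 8)**2 = (-4 + 4*(-2/75))**2 = (-4 - 8/75)**2 = (-308/75)**2 = 94864/5625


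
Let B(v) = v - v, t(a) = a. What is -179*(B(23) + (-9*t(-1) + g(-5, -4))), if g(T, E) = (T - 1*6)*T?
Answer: -11456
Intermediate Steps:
g(T, E) = T*(-6 + T) (g(T, E) = (T - 6)*T = (-6 + T)*T = T*(-6 + T))
B(v) = 0
-179*(B(23) + (-9*t(-1) + g(-5, -4))) = -179*(0 + (-9*(-1) - 5*(-6 - 5))) = -179*(0 + (9 - 5*(-11))) = -179*(0 + (9 + 55)) = -179*(0 + 64) = -179*64 = -11456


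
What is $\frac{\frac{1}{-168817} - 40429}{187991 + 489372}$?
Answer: $- \frac{6825102494}{114350389571} \approx -0.059686$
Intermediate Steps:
$\frac{\frac{1}{-168817} - 40429}{187991 + 489372} = \frac{- \frac{1}{168817} - 40429}{677363} = \left(- \frac{6825102494}{168817}\right) \frac{1}{677363} = - \frac{6825102494}{114350389571}$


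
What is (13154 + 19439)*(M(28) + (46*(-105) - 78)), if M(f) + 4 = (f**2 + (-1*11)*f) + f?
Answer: -143669944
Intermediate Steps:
M(f) = -4 + f**2 - 10*f (M(f) = -4 + ((f**2 + (-1*11)*f) + f) = -4 + ((f**2 - 11*f) + f) = -4 + (f**2 - 10*f) = -4 + f**2 - 10*f)
(13154 + 19439)*(M(28) + (46*(-105) - 78)) = (13154 + 19439)*((-4 + 28**2 - 10*28) + (46*(-105) - 78)) = 32593*((-4 + 784 - 280) + (-4830 - 78)) = 32593*(500 - 4908) = 32593*(-4408) = -143669944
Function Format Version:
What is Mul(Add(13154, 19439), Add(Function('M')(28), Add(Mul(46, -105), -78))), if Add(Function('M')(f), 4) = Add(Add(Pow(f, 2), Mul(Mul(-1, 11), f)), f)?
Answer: -143669944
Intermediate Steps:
Function('M')(f) = Add(-4, Pow(f, 2), Mul(-10, f)) (Function('M')(f) = Add(-4, Add(Add(Pow(f, 2), Mul(Mul(-1, 11), f)), f)) = Add(-4, Add(Add(Pow(f, 2), Mul(-11, f)), f)) = Add(-4, Add(Pow(f, 2), Mul(-10, f))) = Add(-4, Pow(f, 2), Mul(-10, f)))
Mul(Add(13154, 19439), Add(Function('M')(28), Add(Mul(46, -105), -78))) = Mul(Add(13154, 19439), Add(Add(-4, Pow(28, 2), Mul(-10, 28)), Add(Mul(46, -105), -78))) = Mul(32593, Add(Add(-4, 784, -280), Add(-4830, -78))) = Mul(32593, Add(500, -4908)) = Mul(32593, -4408) = -143669944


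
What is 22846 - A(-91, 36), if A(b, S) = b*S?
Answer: 26122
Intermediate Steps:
A(b, S) = S*b
22846 - A(-91, 36) = 22846 - 36*(-91) = 22846 - 1*(-3276) = 22846 + 3276 = 26122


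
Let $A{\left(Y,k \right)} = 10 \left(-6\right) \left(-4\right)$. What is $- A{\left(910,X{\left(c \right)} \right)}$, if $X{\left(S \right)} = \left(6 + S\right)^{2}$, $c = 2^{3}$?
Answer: $-240$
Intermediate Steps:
$c = 8$
$A{\left(Y,k \right)} = 240$ ($A{\left(Y,k \right)} = \left(-60\right) \left(-4\right) = 240$)
$- A{\left(910,X{\left(c \right)} \right)} = \left(-1\right) 240 = -240$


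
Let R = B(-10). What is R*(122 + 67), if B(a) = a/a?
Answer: 189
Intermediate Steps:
B(a) = 1
R = 1
R*(122 + 67) = 1*(122 + 67) = 1*189 = 189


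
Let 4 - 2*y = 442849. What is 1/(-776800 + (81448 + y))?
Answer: -2/1833549 ≈ -1.0908e-6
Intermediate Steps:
y = -442845/2 (y = 2 - 1/2*442849 = 2 - 442849/2 = -442845/2 ≈ -2.2142e+5)
1/(-776800 + (81448 + y)) = 1/(-776800 + (81448 - 442845/2)) = 1/(-776800 - 279949/2) = 1/(-1833549/2) = -2/1833549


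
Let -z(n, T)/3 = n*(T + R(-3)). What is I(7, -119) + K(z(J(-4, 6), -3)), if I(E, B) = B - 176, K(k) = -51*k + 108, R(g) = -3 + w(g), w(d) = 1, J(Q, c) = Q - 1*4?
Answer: 5933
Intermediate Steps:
J(Q, c) = -4 + Q (J(Q, c) = Q - 4 = -4 + Q)
R(g) = -2 (R(g) = -3 + 1 = -2)
z(n, T) = -3*n*(-2 + T) (z(n, T) = -3*n*(T - 2) = -3*n*(-2 + T))
K(k) = 108 - 51*k
I(E, B) = -176 + B
I(7, -119) + K(z(J(-4, 6), -3)) = (-176 - 119) + (108 - 153*(-4 - 4)*(2 - 1*(-3))) = -295 + (108 - 153*(-8)*(2 + 3)) = -295 + (108 - 153*(-8)*5) = -295 + (108 - 51*(-120)) = -295 + (108 + 6120) = -295 + 6228 = 5933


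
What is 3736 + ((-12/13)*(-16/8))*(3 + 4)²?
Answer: 49744/13 ≈ 3826.5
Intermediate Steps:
3736 + ((-12/13)*(-16/8))*(3 + 4)² = 3736 + ((-12*1/13)*(-16*⅛))*7² = 3736 - 12/13*(-2)*49 = 3736 + (24/13)*49 = 3736 + 1176/13 = 49744/13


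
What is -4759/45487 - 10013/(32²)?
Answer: -460334547/46578688 ≈ -9.8829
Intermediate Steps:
-4759/45487 - 10013/(32²) = -4759*1/45487 - 10013/1024 = -4759/45487 - 10013*1/1024 = -4759/45487 - 10013/1024 = -460334547/46578688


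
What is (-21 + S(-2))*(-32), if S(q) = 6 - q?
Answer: 416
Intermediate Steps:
(-21 + S(-2))*(-32) = (-21 + (6 - 1*(-2)))*(-32) = (-21 + (6 + 2))*(-32) = (-21 + 8)*(-32) = -13*(-32) = 416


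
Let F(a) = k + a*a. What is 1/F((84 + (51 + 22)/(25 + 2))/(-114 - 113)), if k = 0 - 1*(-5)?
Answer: 37564641/193303486 ≈ 0.19433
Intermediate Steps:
k = 5 (k = 0 + 5 = 5)
F(a) = 5 + a**2 (F(a) = 5 + a*a = 5 + a**2)
1/F((84 + (51 + 22)/(25 + 2))/(-114 - 113)) = 1/(5 + ((84 + (51 + 22)/(25 + 2))/(-114 - 113))**2) = 1/(5 + ((84 + 73/27)/(-227))**2) = 1/(5 + ((84 + 73*(1/27))*(-1/227))**2) = 1/(5 + ((84 + 73/27)*(-1/227))**2) = 1/(5 + ((2341/27)*(-1/227))**2) = 1/(5 + (-2341/6129)**2) = 1/(5 + 5480281/37564641) = 1/(193303486/37564641) = 37564641/193303486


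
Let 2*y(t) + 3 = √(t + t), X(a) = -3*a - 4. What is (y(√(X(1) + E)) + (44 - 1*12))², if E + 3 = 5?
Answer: (61 + √2*5^(¼)*√I)²/4 ≈ 975.86 + 46.726*I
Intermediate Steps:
E = 2 (E = -3 + 5 = 2)
X(a) = -4 - 3*a
y(t) = -3/2 + √2*√t/2 (y(t) = -3/2 + √(t + t)/2 = -3/2 + √(2*t)/2 = -3/2 + (√2*√t)/2 = -3/2 + √2*√t/2)
(y(√(X(1) + E)) + (44 - 1*12))² = ((-3/2 + √2*√(√((-4 - 3*1) + 2))/2) + (44 - 1*12))² = ((-3/2 + √2*√(√((-4 - 3) + 2))/2) + (44 - 12))² = ((-3/2 + √2*√(√(-7 + 2))/2) + 32)² = ((-3/2 + √2*√(√(-5))/2) + 32)² = ((-3/2 + √2*√(I*√5)/2) + 32)² = ((-3/2 + √2*(5^(¼)*√I)/2) + 32)² = ((-3/2 + √2*5^(¼)*√I/2) + 32)² = (61/2 + √2*5^(¼)*√I/2)²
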